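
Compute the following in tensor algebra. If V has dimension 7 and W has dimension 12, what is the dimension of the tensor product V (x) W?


The dimension of a tensor product is the product of dimensions.
dim(V) = 7, dim(W) = 12
dim(V (x) W) = 7 * 12 = 84

84


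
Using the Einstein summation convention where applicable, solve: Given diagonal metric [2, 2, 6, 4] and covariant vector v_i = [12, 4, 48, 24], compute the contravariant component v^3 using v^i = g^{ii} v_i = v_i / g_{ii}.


To raise an index with a diagonal metric: v^i = v_i / g_{ii}.
For index 3: v_3 = 48, g_{33} = 6
v^3 = 48 / 6 = 8

8


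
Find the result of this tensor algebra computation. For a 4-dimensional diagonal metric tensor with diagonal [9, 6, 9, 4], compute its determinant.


For a diagonal metric, the determinant is the product of diagonal entries.
Diagonal entries: 9, 6, 9, 4
det(g) = 9 * 6 * 9 * 4 = 1944

1944


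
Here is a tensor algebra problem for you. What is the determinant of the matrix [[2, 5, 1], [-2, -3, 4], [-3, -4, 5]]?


Expanding along the first row, det(A) = a11*M_11 - a12*M_12 + a13*M_13, where M_1j is the (1,j) minor.
Minor M_11 = -3*5 - 4*-4 = 1
Minor M_12 = -2*5 - 4*-3 = 2
Minor M_13 = -2*-4 - -3*-3 = -1
det = 2*(1) - 5*(2) + 1*(-1)
    = 2 - 10 + -1
    = -9

-9


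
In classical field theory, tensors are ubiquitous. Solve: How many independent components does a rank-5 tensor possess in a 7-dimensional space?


The number of components of a rank-r tensor in d dimensions is d^r.
Here d = 7 and r = 5.
7^5 = 16807

16807


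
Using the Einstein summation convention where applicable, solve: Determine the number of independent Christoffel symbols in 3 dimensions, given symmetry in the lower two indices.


Christoffel symbols Gamma^k_{ij} are symmetric in i,j, so there are d * d(d+1)/2 independent symbols.
d = 3
d(d+1)/2 = 3 * 4 / 2 = 6
Total = 3 * 6 = 18

18


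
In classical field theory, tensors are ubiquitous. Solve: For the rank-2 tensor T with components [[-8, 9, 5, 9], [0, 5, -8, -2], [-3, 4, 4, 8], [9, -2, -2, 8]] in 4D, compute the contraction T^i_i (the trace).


The contraction (trace) of a rank-2 tensor is the sum of its diagonal elements.
Diagonal entries: A[1,1] = -8, A[2,2] = 5, A[3,3] = 4, A[4,4] = 8
Tr(A) = -8 + 5 + 4 + 8 = 9

9


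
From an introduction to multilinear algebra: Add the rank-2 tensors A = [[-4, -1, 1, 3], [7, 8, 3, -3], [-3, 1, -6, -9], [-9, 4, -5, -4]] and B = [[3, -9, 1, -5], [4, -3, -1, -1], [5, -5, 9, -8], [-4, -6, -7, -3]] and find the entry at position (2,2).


Tensor addition is component-wise: (A + B)_{ij} = A_{ij} + B_{ij}.
A_{22} = 8
B_{22} = -3
(A + B)_{22} = 8 + -3 = 5

5


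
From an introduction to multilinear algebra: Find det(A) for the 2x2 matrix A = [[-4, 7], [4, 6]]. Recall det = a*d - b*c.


For a 2x2 matrix [[a, b], [c, d]], det = a*d - b*c.
a = -4, b = 7, c = 4, d = 6
a*d = -4 * 6 = -24
b*c = 7 * 4 = 28
det = -24 - 28 = -52

-52


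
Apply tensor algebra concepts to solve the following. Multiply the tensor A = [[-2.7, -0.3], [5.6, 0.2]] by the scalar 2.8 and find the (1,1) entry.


Scalar multiplication: (cA)_{ij} = c * A_{ij}.
c = 2.8
A_{11} = -2.7
(cA)_{11} = 2.8 * -2.7 = -7.56

-7.56


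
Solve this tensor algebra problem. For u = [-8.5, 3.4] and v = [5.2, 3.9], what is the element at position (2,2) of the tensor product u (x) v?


The outer product entry T_{ij} = u_i * v_j.
We need i=2, j=2.
u_2 = 3.4, v_2 = 3.9
T_{2,2} = 3.4 * 3.9 = 13.26

13.26


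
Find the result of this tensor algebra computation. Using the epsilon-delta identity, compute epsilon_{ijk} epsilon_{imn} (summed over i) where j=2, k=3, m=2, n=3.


Using the identity: epsilon_{ijk} epsilon_{imn} = delta_{jm} delta_{kn} - delta_{jn} delta_{km}.
delta_{22} = 1
delta_{33} = 1
delta_{23} = 0
delta_{32} = 0
Result = 1 * 1 - 0 * 0 = 1 - 0 = 1

1


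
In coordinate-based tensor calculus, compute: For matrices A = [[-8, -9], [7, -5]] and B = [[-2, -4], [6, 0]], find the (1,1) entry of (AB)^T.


(AB)^T_{ij} = (AB)_{ji} = sum_k A_{jk} B_{ki}.
For i=1, j=1 we need (AB)_{11}:
A_{11} * B_{11} = -8 * -2 = 16
A_{12} * B_{21} = -9 * 6 = -54
Sum = 16 + -54 = -38

-38


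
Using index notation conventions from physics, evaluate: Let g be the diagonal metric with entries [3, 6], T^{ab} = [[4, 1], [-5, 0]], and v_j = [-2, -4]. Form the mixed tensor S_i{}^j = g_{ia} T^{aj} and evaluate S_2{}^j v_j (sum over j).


Step 1: lower the first index. For a diagonal metric, g_{ia} T^{aj} = g_{ii} T^{ij} (no sum on i).
g_{22} = 6
S_2{}^1 = 6 * T^{21} = 6 * -5 = -30
S_2{}^2 = 6 * T^{22} = 6 * 0 = 0
Step 2: contract S_2{}^j with v_j.
S_2{}^1 * v_1 = -30 * -2 = 60
S_2{}^2 * v_2 = 0 * -4 = 0
Result = 60 + 0 = 60

60


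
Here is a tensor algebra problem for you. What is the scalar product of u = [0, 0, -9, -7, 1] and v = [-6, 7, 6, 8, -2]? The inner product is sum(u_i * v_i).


The inner product u . v = sum of u_i * v_i.
Term-by-term: 0 * -6, 0 * 7, -9 * 6, -7 * 8, 1 * -2
Products: 0, 0, -54, -56, -2
Sum = 0 + 0 + -54 + -56 + -2 = -112

-112


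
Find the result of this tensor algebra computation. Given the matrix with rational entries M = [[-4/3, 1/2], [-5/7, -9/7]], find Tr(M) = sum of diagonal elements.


The trace is the sum of diagonal entries.
Diagonal: M[1,1] = -4/3, M[2,2] = -9/7
Tr(M) = -4/3 + -9/7
Computing step by step:
After adding M[1,1]: -4/3
After adding M[2,2]: -55/21
Tr(M) = -55/21

-55/21


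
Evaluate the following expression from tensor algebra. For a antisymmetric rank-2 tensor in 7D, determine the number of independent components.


A antisymmetric rank-2 tensor in d dimensions has d(d-1)/2 independent components.
d = 7
d(d-1)/2 = 7 * 6 / 2 = 42 / 2 = 21

21


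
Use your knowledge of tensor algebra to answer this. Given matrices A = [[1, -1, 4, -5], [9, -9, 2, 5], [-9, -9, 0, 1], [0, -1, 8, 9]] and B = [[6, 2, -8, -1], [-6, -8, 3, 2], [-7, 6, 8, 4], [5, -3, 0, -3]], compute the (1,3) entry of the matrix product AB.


(AB)_{ij} = sum_k A_{ik} B_{kj}.
For i=1, j=3:
A_{11} * B_{13} = 1 * -8 = -8
A_{12} * B_{23} = -1 * 3 = -3
A_{13} * B_{33} = 4 * 8 = 32
A_{14} * B_{43} = -5 * 0 = 0
Sum = -8 + -3 + 32 + 0 = 21

21


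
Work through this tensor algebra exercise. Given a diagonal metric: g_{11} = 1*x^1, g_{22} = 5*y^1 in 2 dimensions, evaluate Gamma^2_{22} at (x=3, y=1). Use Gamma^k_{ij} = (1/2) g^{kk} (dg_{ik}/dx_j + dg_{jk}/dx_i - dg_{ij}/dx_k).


For a diagonal metric, Gamma^k_{ij} = (1/2) g^{kk} (dg_{ik}/dx_j + dg_{jk}/dx_i - dg_{ij}/dx_k).
The metric is diagonal, so g_{ab} = 0 for a != b.
At the given point: g_{11} = 3, g_{22} = 5
g^{22} = 1/5
dg_{22}/dx_2 = dg_{22}/dx_2 = 5
dg_{22}/dx_2 = dg_{22}/dx_2 = 5
dg_{22}/dx_2 = dg_{22}/dx_2 = 5
Numerator = 5 + 5 - 5 = 5
Gamma^2_{22} = 5 / (2 * 5) = 1/2

1/2


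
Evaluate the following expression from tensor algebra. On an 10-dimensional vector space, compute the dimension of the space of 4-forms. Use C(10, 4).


The dimension of the space of p-forms on an n-dimensional space is C(n, p).
n = 10, p = 4
C(10, 4) = 10! / (4! * 6!) = 210

210


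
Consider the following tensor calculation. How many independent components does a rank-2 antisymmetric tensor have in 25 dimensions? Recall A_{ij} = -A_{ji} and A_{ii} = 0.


An antisymmetric rank-2 tensor satisfies A_{ij} = -A_{ji}, so diagonal entries are zero.
The independent components are the upper-triangular entries: C(n, 2) = n(n-1)/2.
n = 25
C(25, 2) = 25 * 24 / 2 = 600 / 2 = 300

300


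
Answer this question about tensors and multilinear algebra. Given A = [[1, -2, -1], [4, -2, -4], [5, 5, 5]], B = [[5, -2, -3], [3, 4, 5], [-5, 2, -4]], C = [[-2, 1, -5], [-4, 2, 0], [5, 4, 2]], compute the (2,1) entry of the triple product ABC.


(ABC)_{21} = sum_m (AB)_{2m} C_{m1}. First compute row 2 of AB.
(AB)_{21} = 4*5 + -2*3 + -4*-5 = 34
(AB)_{22} = 4*-2 + -2*4 + -4*2 = -24
(AB)_{23} = 4*-3 + -2*5 + -4*-4 = -6
Now contract with column 1 of C:
(AB)_{21} * C_{11} = 34 * -2 = -68
(AB)_{22} * C_{21} = -24 * -4 = 96
(AB)_{23} * C_{31} = -6 * 5 = -30
(ABC)_{21} = -68 + 96 + -30 = -2

-2


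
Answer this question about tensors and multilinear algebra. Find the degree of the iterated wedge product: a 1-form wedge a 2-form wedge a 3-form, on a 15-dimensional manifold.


The degree of a wedge product is the sum of the degrees of the individual forms.
Degrees: 1, 2, 3
Total degree = 1 + 2 + 3 = 6

6


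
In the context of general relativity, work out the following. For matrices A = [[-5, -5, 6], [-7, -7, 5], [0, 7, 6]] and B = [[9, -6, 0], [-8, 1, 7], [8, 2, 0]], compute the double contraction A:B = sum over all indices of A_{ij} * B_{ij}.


A:B = sum over all i,j of A_{ij} * B_{ij}.
Row 1: -5*9=-45, -5*-6=30, 6*0=0 => row sum = -15
Row 2: -7*-8=56, -7*1=-7, 5*7=35 => row sum = 84
Row 3: 0*8=0, 7*2=14, 6*0=0 => row sum = 14
Total = -15 + 84 + 14 = 83

83


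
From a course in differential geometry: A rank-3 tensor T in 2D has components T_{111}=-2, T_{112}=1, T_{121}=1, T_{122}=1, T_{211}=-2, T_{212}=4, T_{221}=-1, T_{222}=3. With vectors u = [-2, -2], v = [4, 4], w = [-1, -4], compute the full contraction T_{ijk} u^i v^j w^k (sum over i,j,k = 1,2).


S = sum over i,j,k of T_{ijk} u_i v_j w_k. Expanding all 8 terms:
T_{111}*u_1*v_1*w_1 = -2*-2*4*-1 = -16  (running total: -16)
T_{112}*u_1*v_1*w_2 = 1*-2*4*-4 = 32  (running total: 16)
T_{121}*u_1*v_2*w_1 = 1*-2*4*-1 = 8  (running total: 24)
T_{122}*u_1*v_2*w_2 = 1*-2*4*-4 = 32  (running total: 56)
T_{211}*u_2*v_1*w_1 = -2*-2*4*-1 = -16  (running total: 40)
T_{212}*u_2*v_1*w_2 = 4*-2*4*-4 = 128  (running total: 168)
T_{221}*u_2*v_2*w_1 = -1*-2*4*-1 = -8  (running total: 160)
T_{222}*u_2*v_2*w_2 = 3*-2*4*-4 = 96  (running total: 256)
S = 256

256


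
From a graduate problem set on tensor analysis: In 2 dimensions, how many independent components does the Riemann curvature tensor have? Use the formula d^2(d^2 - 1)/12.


The Riemann tensor in d dimensions has d^2(d^2 - 1)/12 independent components.
d = 2, so d^2 = 4
d^2 - 1 = 3
d^2(d^2 - 1) = 4 * 3 = 12
Divide by 12: 12 / 12 = 1

1


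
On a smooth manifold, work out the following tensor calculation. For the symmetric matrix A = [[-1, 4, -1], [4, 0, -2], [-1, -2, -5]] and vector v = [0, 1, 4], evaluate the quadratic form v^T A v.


First compute Av:
(Av)_1 = -1*0 + 4*1 + -1*4 = 0
(Av)_2 = 4*0 + 0*1 + -2*4 = -8
(Av)_3 = -1*0 + -2*1 + -5*4 = -22
Av = [0, -8, -22]
Then v^T (Av) = 0*0 + 1*-8 + 4*-22
= 0 + -8 + -88 = -96

-96


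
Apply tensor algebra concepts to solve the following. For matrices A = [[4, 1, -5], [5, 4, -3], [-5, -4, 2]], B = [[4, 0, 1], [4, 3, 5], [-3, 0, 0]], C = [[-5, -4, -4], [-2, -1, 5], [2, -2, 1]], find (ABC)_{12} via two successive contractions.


(ABC)_{12} = sum_m (AB)_{1m} C_{m2}. First compute row 1 of AB.
(AB)_{11} = 4*4 + 1*4 + -5*-3 = 35
(AB)_{12} = 4*0 + 1*3 + -5*0 = 3
(AB)_{13} = 4*1 + 1*5 + -5*0 = 9
Now contract with column 2 of C:
(AB)_{11} * C_{12} = 35 * -4 = -140
(AB)_{12} * C_{22} = 3 * -1 = -3
(AB)_{13} * C_{32} = 9 * -2 = -18
(ABC)_{12} = -140 + -3 + -18 = -161

-161


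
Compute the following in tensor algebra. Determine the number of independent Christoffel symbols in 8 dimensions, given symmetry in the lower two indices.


Christoffel symbols Gamma^k_{ij} are symmetric in i,j, so there are d * d(d+1)/2 independent symbols.
d = 8
d(d+1)/2 = 8 * 9 / 2 = 36
Total = 8 * 36 = 288

288


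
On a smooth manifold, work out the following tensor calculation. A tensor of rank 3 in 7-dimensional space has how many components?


The number of components of a rank-r tensor in d dimensions is d^r.
Here d = 7 and r = 3.
7^3 = 343

343


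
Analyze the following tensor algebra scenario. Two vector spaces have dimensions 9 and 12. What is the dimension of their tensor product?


The dimension of a tensor product is the product of dimensions.
dim(V) = 9, dim(W) = 12
dim(V (x) W) = 9 * 12 = 108

108


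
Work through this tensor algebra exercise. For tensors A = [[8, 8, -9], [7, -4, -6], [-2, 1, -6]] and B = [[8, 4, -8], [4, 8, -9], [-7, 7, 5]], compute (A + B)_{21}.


Tensor addition is component-wise: (A + B)_{ij} = A_{ij} + B_{ij}.
A_{21} = 7
B_{21} = 4
(A + B)_{21} = 7 + 4 = 11

11


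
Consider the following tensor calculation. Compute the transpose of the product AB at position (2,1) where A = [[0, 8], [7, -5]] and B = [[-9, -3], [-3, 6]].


(AB)^T_{ij} = (AB)_{ji} = sum_k A_{jk} B_{ki}.
For i=2, j=1 we need (AB)_{12}:
A_{11} * B_{12} = 0 * -3 = 0
A_{12} * B_{22} = 8 * 6 = 48
Sum = 0 + 48 = 48

48


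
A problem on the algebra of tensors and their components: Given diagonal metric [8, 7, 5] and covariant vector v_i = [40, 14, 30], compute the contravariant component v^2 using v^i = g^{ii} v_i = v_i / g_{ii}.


To raise an index with a diagonal metric: v^i = v_i / g_{ii}.
For index 2: v_2 = 14, g_{22} = 7
v^2 = 14 / 7 = 2

2


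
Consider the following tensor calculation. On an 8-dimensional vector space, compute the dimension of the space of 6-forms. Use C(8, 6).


The dimension of the space of p-forms on an n-dimensional space is C(n, p).
n = 8, p = 6
C(8, 6) = 8! / (6! * 2!) = 28

28


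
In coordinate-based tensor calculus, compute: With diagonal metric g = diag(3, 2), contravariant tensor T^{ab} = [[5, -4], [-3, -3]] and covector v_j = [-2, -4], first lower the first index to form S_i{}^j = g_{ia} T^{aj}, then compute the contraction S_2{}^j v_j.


Step 1: lower the first index. For a diagonal metric, g_{ia} T^{aj} = g_{ii} T^{ij} (no sum on i).
g_{22} = 2
S_2{}^1 = 2 * T^{21} = 2 * -3 = -6
S_2{}^2 = 2 * T^{22} = 2 * -3 = -6
Step 2: contract S_2{}^j with v_j.
S_2{}^1 * v_1 = -6 * -2 = 12
S_2{}^2 * v_2 = -6 * -4 = 24
Result = 12 + 24 = 36

36


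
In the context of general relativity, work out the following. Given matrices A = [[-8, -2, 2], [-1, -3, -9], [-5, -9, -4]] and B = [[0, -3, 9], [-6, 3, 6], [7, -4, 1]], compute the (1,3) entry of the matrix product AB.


(AB)_{ij} = sum_k A_{ik} B_{kj}.
For i=1, j=3:
A_{11} * B_{13} = -8 * 9 = -72
A_{12} * B_{23} = -2 * 6 = -12
A_{13} * B_{33} = 2 * 1 = 2
Sum = -72 + -12 + 2 = -82

-82


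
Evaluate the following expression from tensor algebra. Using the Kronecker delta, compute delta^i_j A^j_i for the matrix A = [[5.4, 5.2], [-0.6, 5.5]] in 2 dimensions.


The contraction (trace) of a rank-2 tensor is the sum of its diagonal elements.
Diagonal entries: A[1,1] = 5.4, A[2,2] = 5.5
Tr(A) = 5.4 + 5.5 = 10.9

10.9


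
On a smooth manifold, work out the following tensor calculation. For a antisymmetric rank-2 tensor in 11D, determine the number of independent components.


A antisymmetric rank-2 tensor in d dimensions has d(d-1)/2 independent components.
d = 11
d(d-1)/2 = 11 * 10 / 2 = 110 / 2 = 55

55


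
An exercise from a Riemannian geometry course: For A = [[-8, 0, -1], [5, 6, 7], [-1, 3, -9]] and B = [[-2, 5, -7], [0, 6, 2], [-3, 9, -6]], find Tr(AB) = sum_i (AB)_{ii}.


Tr(AB) = sum_i (AB)_{ii} where (AB)_{ii} = sum_k A_{ik} B_{ki}.
(AB)_{11} = -8*-2 + 0*0 + -1*-3 = 19
(AB)_{22} = 5*5 + 6*6 + 7*9 = 124
(AB)_{33} = -1*-7 + 3*2 + -9*-6 = 67
Tr(AB) = 19 + 124 + 67 = 210

210


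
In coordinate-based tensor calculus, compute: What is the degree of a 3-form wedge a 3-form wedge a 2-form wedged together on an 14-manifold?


The degree of a wedge product is the sum of the degrees of the individual forms.
Degrees: 3, 3, 2
Total degree = 3 + 3 + 2 = 8

8


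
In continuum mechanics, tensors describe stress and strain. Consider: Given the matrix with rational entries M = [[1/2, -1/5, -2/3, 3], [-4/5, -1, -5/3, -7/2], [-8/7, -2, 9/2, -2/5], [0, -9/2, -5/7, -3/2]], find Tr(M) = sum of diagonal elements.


The trace is the sum of diagonal entries.
Diagonal: M[1,1] = 1/2, M[2,2] = -1, M[3,3] = 9/2, M[4,4] = -3/2
Tr(M) = 1/2 + -1 + 9/2 + -3/2
Computing step by step:
After adding M[1,1]: 1/2
After adding M[2,2]: -1/2
After adding M[3,3]: 4
After adding M[4,4]: 5/2
Tr(M) = 5/2

5/2


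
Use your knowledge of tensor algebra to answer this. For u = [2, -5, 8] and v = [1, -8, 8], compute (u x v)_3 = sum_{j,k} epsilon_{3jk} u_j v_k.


(u x v)_3 = sum_{j,k} epsilon_{3jk} u_j v_k. Only permutations of (1,2,3) contribute; the two non-zero terms are:
eps_{312} u_1 v_2 = 1 * 2 * -8 = -16
eps_{321} u_2 v_1 = -1 * -5 * 1 = 5
(u x v)_3 = -11

-11


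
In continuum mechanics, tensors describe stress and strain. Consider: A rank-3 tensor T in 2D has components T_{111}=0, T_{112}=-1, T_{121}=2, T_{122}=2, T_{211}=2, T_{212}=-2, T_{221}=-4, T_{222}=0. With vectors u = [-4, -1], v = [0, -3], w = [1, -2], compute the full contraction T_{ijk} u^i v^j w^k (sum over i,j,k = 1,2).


S = sum over i,j,k of T_{ijk} u_i v_j w_k. Expanding all 8 terms:
T_{111}*u_1*v_1*w_1 = 0*-4*0*1 = 0  (running total: 0)
T_{112}*u_1*v_1*w_2 = -1*-4*0*-2 = 0  (running total: 0)
T_{121}*u_1*v_2*w_1 = 2*-4*-3*1 = 24  (running total: 24)
T_{122}*u_1*v_2*w_2 = 2*-4*-3*-2 = -48  (running total: -24)
T_{211}*u_2*v_1*w_1 = 2*-1*0*1 = 0  (running total: -24)
T_{212}*u_2*v_1*w_2 = -2*-1*0*-2 = 0  (running total: -24)
T_{221}*u_2*v_2*w_1 = -4*-1*-3*1 = -12  (running total: -36)
T_{222}*u_2*v_2*w_2 = 0*-1*-3*-2 = 0  (running total: -36)
S = -36

-36


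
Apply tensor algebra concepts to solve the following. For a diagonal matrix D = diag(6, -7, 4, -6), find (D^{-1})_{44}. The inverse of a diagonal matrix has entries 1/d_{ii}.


For a diagonal matrix, the inverse has entries (D^{-1})_{ii} = 1/d_{ii}.
The diagonal entries are: d_{11} = 6, d_{22} = -7, d_{33} = 4, d_{44} = -6
We need (D^{-1})_{44} = 1/d_{44} = 1/-6 = -1/6

-1/6


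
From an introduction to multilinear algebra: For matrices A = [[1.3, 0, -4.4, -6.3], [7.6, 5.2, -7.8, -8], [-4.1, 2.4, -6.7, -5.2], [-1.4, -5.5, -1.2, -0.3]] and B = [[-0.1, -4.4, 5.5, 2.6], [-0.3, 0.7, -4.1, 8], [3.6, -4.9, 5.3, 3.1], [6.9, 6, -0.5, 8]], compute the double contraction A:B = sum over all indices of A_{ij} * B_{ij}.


A:B = sum over all i,j of A_{ij} * B_{ij}.
Row 1: 1.3*-0.1=-0.13, 0*-4.4=0, -4.4*5.5=-24.2, -6.3*2.6=-16.38 => row sum = -40.71
Row 2: 7.6*-0.3=-2.28, 5.2*0.7=3.64, -7.8*-4.1=31.98, -8*8=-64 => row sum = -30.66
Row 3: -4.1*3.6=-14.76, 2.4*-4.9=-11.76, -6.7*5.3=-35.51, -5.2*3.1=-16.12 => row sum = -78.15
Row 4: -1.4*6.9=-9.66, -5.5*6=-33, -1.2*-0.5=0.6, -0.3*8=-2.4 => row sum = -44.46
Total = -40.71 + -30.66 + -78.15 + -44.46 = -193.98

-193.98


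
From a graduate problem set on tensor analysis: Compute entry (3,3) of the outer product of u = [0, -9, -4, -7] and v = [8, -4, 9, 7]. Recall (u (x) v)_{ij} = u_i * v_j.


The outer product entry T_{ij} = u_i * v_j.
We need i=3, j=3.
u_3 = -4, v_3 = 9
T_{3,3} = -4 * 9 = -36

-36


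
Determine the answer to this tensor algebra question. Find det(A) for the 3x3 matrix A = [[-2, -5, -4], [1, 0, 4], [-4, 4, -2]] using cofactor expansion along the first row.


Expanding along the first row, det(A) = a11*M_11 - a12*M_12 + a13*M_13, where M_1j is the (1,j) minor.
Minor M_11 = 0*-2 - 4*4 = -16
Minor M_12 = 1*-2 - 4*-4 = 14
Minor M_13 = 1*4 - 0*-4 = 4
det = -2*(-16) - -5*(14) + -4*(4)
    = 32 - -70 + -16
    = 86

86


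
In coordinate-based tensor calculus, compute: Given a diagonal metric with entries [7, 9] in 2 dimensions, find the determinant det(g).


For a diagonal metric, the determinant is the product of diagonal entries.
Diagonal entries: 7, 9
det(g) = 7 * 9 = 63

63


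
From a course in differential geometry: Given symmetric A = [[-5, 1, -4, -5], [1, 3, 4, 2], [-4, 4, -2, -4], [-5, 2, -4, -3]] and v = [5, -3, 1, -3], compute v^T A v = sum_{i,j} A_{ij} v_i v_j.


First compute Av:
(Av)_1 = -5*5 + 1*-3 + -4*1 + -5*-3 = -17
(Av)_2 = 1*5 + 3*-3 + 4*1 + 2*-3 = -6
(Av)_3 = -4*5 + 4*-3 + -2*1 + -4*-3 = -22
(Av)_4 = -5*5 + 2*-3 + -4*1 + -3*-3 = -26
Av = [-17, -6, -22, -26]
Then v^T (Av) = 5*-17 + -3*-6 + 1*-22 + -3*-26
= -85 + 18 + -22 + 78 = -11

-11


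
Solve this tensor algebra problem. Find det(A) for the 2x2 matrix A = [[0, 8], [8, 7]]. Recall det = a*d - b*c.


For a 2x2 matrix [[a, b], [c, d]], det = a*d - b*c.
a = 0, b = 8, c = 8, d = 7
a*d = 0 * 7 = 0
b*c = 8 * 8 = 64
det = 0 - 64 = -64

-64


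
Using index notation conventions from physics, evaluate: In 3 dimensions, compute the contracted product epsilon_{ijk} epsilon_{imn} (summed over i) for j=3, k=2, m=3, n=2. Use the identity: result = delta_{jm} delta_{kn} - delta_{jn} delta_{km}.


Using the identity: epsilon_{ijk} epsilon_{imn} = delta_{jm} delta_{kn} - delta_{jn} delta_{km}.
delta_{33} = 1
delta_{22} = 1
delta_{32} = 0
delta_{23} = 0
Result = 1 * 1 - 0 * 0 = 1 - 0 = 1

1


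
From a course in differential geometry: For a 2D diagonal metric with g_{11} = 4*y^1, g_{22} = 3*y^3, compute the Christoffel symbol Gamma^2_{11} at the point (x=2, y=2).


For a diagonal metric, Gamma^k_{ij} = (1/2) g^{kk} (dg_{ik}/dx_j + dg_{jk}/dx_i - dg_{ij}/dx_k).
The metric is diagonal, so g_{ab} = 0 for a != b.
At the given point: g_{11} = 8, g_{22} = 24
g^{22} = 1/24
dg_{12}/dx_1 = 0 (off-diagonal)
dg_{12}/dx_1 = 0 (off-diagonal)
dg_{11}/dx_2 = dg_{11}/dx_2 = 4
Numerator = 0 + 0 - 4 = -4
Gamma^2_{11} = -4 / (2 * 24) = -1/12

-1/12


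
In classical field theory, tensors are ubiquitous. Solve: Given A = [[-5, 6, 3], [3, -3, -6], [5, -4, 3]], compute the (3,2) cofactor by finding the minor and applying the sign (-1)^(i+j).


To find cofactor C_{32}, delete row 3 and column 2.
The resulting 2x2 submatrix is: [[-5, 3], [3, -6]]
Minor M_{32} = -5*-6 - 3*3
  = 30 - 9 = 21
Sign = (-1)^(3+2) = (-1)^5 = -1
Cofactor C_{32} = -1 * 21 = -21

-21


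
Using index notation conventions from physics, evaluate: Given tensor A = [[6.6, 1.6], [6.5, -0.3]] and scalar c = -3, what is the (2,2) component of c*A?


Scalar multiplication: (cA)_{ij} = c * A_{ij}.
c = -3
A_{22} = -0.3
(cA)_{22} = -3 * -0.3 = 0.9

0.9


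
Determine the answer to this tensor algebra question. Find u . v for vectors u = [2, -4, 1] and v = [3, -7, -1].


The inner product u . v = sum of u_i * v_i.
Term-by-term: 2 * 3, -4 * -7, 1 * -1
Products: 6, 28, -1
Sum = 6 + 28 + -1 = 33

33


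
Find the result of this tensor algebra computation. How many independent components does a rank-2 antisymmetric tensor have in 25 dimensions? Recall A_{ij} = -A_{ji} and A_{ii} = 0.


An antisymmetric rank-2 tensor satisfies A_{ij} = -A_{ji}, so diagonal entries are zero.
The independent components are the upper-triangular entries: C(n, 2) = n(n-1)/2.
n = 25
C(25, 2) = 25 * 24 / 2 = 600 / 2 = 300

300


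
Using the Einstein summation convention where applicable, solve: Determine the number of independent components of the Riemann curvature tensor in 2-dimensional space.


The Riemann tensor in d dimensions has d^2(d^2 - 1)/12 independent components.
d = 2, so d^2 = 4
d^2 - 1 = 3
d^2(d^2 - 1) = 4 * 3 = 12
Divide by 12: 12 / 12 = 1

1


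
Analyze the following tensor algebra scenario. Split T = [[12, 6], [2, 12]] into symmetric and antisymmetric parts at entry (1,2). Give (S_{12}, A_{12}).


T_{12} = 6
T_{21} = 2
S_{12} = (6 + 2)/2 = 8/2 = 4
A_{12} = (6 - 2)/2 = 4/2 = 2
Check: S + A = 4 + 2 = 6 = T_{12}.

(4, 2)


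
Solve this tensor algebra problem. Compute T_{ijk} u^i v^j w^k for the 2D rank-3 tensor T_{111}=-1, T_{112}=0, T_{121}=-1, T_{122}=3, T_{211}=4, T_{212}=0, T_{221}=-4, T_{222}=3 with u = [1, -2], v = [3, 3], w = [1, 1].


S = sum over i,j,k of T_{ijk} u_i v_j w_k. Expanding all 8 terms:
T_{111}*u_1*v_1*w_1 = -1*1*3*1 = -3  (running total: -3)
T_{112}*u_1*v_1*w_2 = 0*1*3*1 = 0  (running total: -3)
T_{121}*u_1*v_2*w_1 = -1*1*3*1 = -3  (running total: -6)
T_{122}*u_1*v_2*w_2 = 3*1*3*1 = 9  (running total: 3)
T_{211}*u_2*v_1*w_1 = 4*-2*3*1 = -24  (running total: -21)
T_{212}*u_2*v_1*w_2 = 0*-2*3*1 = 0  (running total: -21)
T_{221}*u_2*v_2*w_1 = -4*-2*3*1 = 24  (running total: 3)
T_{222}*u_2*v_2*w_2 = 3*-2*3*1 = -18  (running total: -15)
S = -15

-15


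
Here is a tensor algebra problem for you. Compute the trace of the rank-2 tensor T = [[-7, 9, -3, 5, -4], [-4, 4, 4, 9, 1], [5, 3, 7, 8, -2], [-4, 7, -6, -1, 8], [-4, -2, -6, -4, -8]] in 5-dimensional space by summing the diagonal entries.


The contraction (trace) of a rank-2 tensor is the sum of its diagonal elements.
Diagonal entries: A[1,1] = -7, A[2,2] = 4, A[3,3] = 7, A[4,4] = -1, A[5,5] = -8
Tr(A) = -7 + 4 + 7 + -1 + -8 = -5

-5


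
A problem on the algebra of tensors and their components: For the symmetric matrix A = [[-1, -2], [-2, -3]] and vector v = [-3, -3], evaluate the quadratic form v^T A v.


First compute Av:
(Av)_1 = -1*-3 + -2*-3 = 9
(Av)_2 = -2*-3 + -3*-3 = 15
Av = [9, 15]
Then v^T (Av) = -3*9 + -3*15
= -27 + -45 = -72

-72


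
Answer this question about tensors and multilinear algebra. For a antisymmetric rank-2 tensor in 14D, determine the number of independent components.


A antisymmetric rank-2 tensor in d dimensions has d(d-1)/2 independent components.
d = 14
d(d-1)/2 = 14 * 13 / 2 = 182 / 2 = 91

91


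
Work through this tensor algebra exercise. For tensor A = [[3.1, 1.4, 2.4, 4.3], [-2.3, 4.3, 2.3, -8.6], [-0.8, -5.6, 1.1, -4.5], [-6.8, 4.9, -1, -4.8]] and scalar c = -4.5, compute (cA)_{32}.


Scalar multiplication: (cA)_{ij} = c * A_{ij}.
c = -4.5
A_{32} = -5.6
(cA)_{32} = -4.5 * -5.6 = 25.2

25.2


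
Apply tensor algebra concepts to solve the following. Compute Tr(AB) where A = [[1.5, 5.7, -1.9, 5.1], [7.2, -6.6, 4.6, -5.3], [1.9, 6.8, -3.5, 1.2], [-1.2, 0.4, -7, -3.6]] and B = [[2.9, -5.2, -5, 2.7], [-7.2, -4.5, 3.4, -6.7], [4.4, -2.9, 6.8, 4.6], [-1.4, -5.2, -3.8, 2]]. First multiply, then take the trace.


Tr(AB) = sum_i (AB)_{ii} where (AB)_{ii} = sum_k A_{ik} B_{ki}.
(AB)_{11} = 1.5*2.9 + 5.7*-7.2 + -1.9*4.4 + 5.1*-1.4 = -52.19
(AB)_{22} = 7.2*-5.2 + -6.6*-4.5 + 4.6*-2.9 + -5.3*-5.2 = 6.48
(AB)_{33} = 1.9*-5 + 6.8*3.4 + -3.5*6.8 + 1.2*-3.8 = -14.74
(AB)_{44} = -1.2*2.7 + 0.4*-6.7 + -7*4.6 + -3.6*2 = -45.32
Tr(AB) = -52.19 + 6.48 + -14.74 + -45.32 = -105.77

-105.77


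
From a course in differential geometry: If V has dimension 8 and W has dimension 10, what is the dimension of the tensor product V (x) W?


The dimension of a tensor product is the product of dimensions.
dim(V) = 8, dim(W) = 10
dim(V (x) W) = 8 * 10 = 80

80


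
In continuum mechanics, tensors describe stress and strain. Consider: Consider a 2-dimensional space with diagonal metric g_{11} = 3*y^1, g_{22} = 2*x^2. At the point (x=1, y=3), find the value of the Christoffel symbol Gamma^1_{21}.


For a diagonal metric, Gamma^k_{ij} = (1/2) g^{kk} (dg_{ik}/dx_j + dg_{jk}/dx_i - dg_{ij}/dx_k).
The metric is diagonal, so g_{ab} = 0 for a != b.
At the given point: g_{11} = 9, g_{22} = 2
g^{11} = 1/9
dg_{21}/dx_1 = 0 (off-diagonal)
dg_{11}/dx_2 = dg_{11}/dx_2 = 3
dg_{21}/dx_1 = 0 (off-diagonal)
Numerator = 0 + 3 - 0 = 3
Gamma^1_{21} = 3 / (2 * 9) = 1/6

1/6


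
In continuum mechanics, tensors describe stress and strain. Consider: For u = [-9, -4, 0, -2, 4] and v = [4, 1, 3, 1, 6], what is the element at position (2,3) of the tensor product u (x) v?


The outer product entry T_{ij} = u_i * v_j.
We need i=2, j=3.
u_2 = -4, v_3 = 3
T_{2,3} = -4 * 3 = -12

-12


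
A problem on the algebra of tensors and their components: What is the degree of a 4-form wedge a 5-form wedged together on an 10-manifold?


The degree of a wedge product is the sum of the degrees of the individual forms.
Degrees: 4, 5
Total degree = 4 + 5 = 9

9


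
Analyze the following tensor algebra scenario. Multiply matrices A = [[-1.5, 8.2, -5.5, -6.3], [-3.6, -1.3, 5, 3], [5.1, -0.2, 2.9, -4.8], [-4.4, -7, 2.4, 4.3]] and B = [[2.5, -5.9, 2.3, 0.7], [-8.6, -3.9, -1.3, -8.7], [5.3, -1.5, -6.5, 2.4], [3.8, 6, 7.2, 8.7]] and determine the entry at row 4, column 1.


(AB)_{ij} = sum_k A_{ik} B_{kj}.
For i=4, j=1:
A_{41} * B_{11} = -4.4 * 2.5 = -11
A_{42} * B_{21} = -7 * -8.6 = 60.2
A_{43} * B_{31} = 2.4 * 5.3 = 12.72
A_{44} * B_{41} = 4.3 * 3.8 = 16.34
Sum = -11 + 60.2 + 12.72 + 16.34 = 78.26

78.26


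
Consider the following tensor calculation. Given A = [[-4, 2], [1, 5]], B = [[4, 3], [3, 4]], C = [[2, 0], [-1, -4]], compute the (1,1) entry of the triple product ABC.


(ABC)_{11} = sum_m (AB)_{1m} C_{m1}. First compute row 1 of AB.
(AB)_{11} = -4*4 + 2*3 = -10
(AB)_{12} = -4*3 + 2*4 = -4
Now contract with column 1 of C:
(AB)_{11} * C_{11} = -10 * 2 = -20
(AB)_{12} * C_{21} = -4 * -1 = 4
(ABC)_{11} = -20 + 4 = -16

-16


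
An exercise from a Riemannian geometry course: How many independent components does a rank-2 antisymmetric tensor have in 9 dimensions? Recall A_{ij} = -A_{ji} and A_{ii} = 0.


An antisymmetric rank-2 tensor satisfies A_{ij} = -A_{ji}, so diagonal entries are zero.
The independent components are the upper-triangular entries: C(n, 2) = n(n-1)/2.
n = 9
C(9, 2) = 9 * 8 / 2 = 72 / 2 = 36

36


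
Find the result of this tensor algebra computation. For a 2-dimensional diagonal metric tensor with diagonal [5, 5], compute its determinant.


For a diagonal metric, the determinant is the product of diagonal entries.
Diagonal entries: 5, 5
det(g) = 5 * 5 = 25

25


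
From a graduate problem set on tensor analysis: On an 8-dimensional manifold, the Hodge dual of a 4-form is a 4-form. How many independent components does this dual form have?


The Hodge dual of a p-form on an n-dimensional manifold is an (n-p)-form.
n = 8, p = 4, so dual degree = 8 - 4 = 4
The number of components is C(n, n-p) = C(8, 4) = 70

70


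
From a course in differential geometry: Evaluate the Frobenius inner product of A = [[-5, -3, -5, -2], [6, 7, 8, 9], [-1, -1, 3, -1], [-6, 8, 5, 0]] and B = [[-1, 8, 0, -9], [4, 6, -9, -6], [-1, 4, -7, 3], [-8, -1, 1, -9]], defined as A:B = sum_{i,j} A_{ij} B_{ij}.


A:B = sum over all i,j of A_{ij} * B_{ij}.
Row 1: -5*-1=5, -3*8=-24, -5*0=0, -2*-9=18 => row sum = -1
Row 2: 6*4=24, 7*6=42, 8*-9=-72, 9*-6=-54 => row sum = -60
Row 3: -1*-1=1, -1*4=-4, 3*-7=-21, -1*3=-3 => row sum = -27
Row 4: -6*-8=48, 8*-1=-8, 5*1=5, 0*-9=0 => row sum = 45
Total = -1 + -60 + -27 + 45 = -43

-43


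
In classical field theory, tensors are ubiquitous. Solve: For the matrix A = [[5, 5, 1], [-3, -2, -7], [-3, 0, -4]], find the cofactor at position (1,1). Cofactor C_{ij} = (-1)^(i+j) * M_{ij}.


To find cofactor C_{11}, delete row 1 and column 1.
The resulting 2x2 submatrix is: [[-2, -7], [0, -4]]
Minor M_{11} = -2*-4 - -7*0
  = 8 - 0 = 8
Sign = (-1)^(1+1) = (-1)^2 = 1
Cofactor C_{11} = 1 * 8 = 8

8


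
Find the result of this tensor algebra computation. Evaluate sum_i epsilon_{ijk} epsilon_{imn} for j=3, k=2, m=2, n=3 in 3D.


Using the identity: epsilon_{ijk} epsilon_{imn} = delta_{jm} delta_{kn} - delta_{jn} delta_{km}.
delta_{32} = 0
delta_{23} = 0
delta_{33} = 1
delta_{22} = 1
Result = 0 * 0 - 1 * 1 = 0 - 1 = -1

-1


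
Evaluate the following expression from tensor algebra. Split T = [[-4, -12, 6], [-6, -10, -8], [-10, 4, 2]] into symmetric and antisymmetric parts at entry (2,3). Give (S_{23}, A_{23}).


T_{23} = -8
T_{32} = 4
S_{23} = (-8 + 4)/2 = -4/2 = -2
A_{23} = (-8 - 4)/2 = -12/2 = -6
Check: S + A = -2 + -6 = -8 = T_{23}.

(-2, -6)


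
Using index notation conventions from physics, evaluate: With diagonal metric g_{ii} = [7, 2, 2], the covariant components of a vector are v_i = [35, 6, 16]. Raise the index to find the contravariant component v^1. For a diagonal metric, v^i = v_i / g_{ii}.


To raise an index with a diagonal metric: v^i = v_i / g_{ii}.
For index 1: v_1 = 35, g_{11} = 7
v^1 = 35 / 7 = 5

5


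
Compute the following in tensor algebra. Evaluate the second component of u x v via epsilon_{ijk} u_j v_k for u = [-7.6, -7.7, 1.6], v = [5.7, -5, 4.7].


(u x v)_2 = sum_{j,k} epsilon_{2jk} u_j v_k. Only permutations of (1,2,3) contribute; the two non-zero terms are:
eps_{213} u_1 v_3 = -1 * -7.6 * 4.7 = 35.72
eps_{231} u_3 v_1 = 1 * 1.6 * 5.7 = 9.12
(u x v)_2 = 44.84

44.84


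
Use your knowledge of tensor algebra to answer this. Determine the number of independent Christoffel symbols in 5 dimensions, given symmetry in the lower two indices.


Christoffel symbols Gamma^k_{ij} are symmetric in i,j, so there are d * d(d+1)/2 independent symbols.
d = 5
d(d+1)/2 = 5 * 6 / 2 = 15
Total = 5 * 15 = 75

75


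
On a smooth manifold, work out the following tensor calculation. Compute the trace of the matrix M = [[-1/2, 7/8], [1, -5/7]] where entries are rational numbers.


The trace is the sum of diagonal entries.
Diagonal: M[1,1] = -1/2, M[2,2] = -5/7
Tr(M) = -1/2 + -5/7
Computing step by step:
After adding M[1,1]: -1/2
After adding M[2,2]: -17/14
Tr(M) = -17/14

-17/14


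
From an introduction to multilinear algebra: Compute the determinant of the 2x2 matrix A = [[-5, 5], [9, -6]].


For a 2x2 matrix [[a, b], [c, d]], det = a*d - b*c.
a = -5, b = 5, c = 9, d = -6
a*d = -5 * -6 = 30
b*c = 5 * 9 = 45
det = 30 - 45 = -15

-15


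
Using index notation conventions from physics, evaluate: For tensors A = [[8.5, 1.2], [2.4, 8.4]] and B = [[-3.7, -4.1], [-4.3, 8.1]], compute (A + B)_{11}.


Tensor addition is component-wise: (A + B)_{ij} = A_{ij} + B_{ij}.
A_{11} = 8.5
B_{11} = -3.7
(A + B)_{11} = 8.5 + -3.7 = 4.8

4.8


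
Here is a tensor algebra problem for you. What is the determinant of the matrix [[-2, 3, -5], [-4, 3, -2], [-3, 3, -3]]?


Expanding along the first row, det(A) = a11*M_11 - a12*M_12 + a13*M_13, where M_1j is the (1,j) minor.
Minor M_11 = 3*-3 - -2*3 = -3
Minor M_12 = -4*-3 - -2*-3 = 6
Minor M_13 = -4*3 - 3*-3 = -3
det = -2*(-3) - 3*(6) + -5*(-3)
    = 6 - 18 + 15
    = 3

3


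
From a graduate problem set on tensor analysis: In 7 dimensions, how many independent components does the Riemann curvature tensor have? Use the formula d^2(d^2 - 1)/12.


The Riemann tensor in d dimensions has d^2(d^2 - 1)/12 independent components.
d = 7, so d^2 = 49
d^2 - 1 = 48
d^2(d^2 - 1) = 49 * 48 = 2352
Divide by 12: 2352 / 12 = 196

196


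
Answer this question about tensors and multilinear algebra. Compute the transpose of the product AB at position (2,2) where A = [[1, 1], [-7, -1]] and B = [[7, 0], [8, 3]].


(AB)^T_{ij} = (AB)_{ji} = sum_k A_{jk} B_{ki}.
For i=2, j=2 we need (AB)_{22}:
A_{21} * B_{12} = -7 * 0 = 0
A_{22} * B_{22} = -1 * 3 = -3
Sum = 0 + -3 = -3

-3


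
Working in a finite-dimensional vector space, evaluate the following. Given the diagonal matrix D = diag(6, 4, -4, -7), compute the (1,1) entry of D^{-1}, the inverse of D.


For a diagonal matrix, the inverse has entries (D^{-1})_{ii} = 1/d_{ii}.
The diagonal entries are: d_{11} = 6, d_{22} = 4, d_{33} = -4, d_{44} = -7
We need (D^{-1})_{11} = 1/d_{11} = 1/6 = 1/6

1/6


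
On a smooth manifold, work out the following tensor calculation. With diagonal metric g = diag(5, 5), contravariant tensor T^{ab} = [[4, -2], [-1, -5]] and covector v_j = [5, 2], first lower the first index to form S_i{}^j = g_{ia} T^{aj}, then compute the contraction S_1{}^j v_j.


Step 1: lower the first index. For a diagonal metric, g_{ia} T^{aj} = g_{ii} T^{ij} (no sum on i).
g_{11} = 5
S_1{}^1 = 5 * T^{11} = 5 * 4 = 20
S_1{}^2 = 5 * T^{12} = 5 * -2 = -10
Step 2: contract S_1{}^j with v_j.
S_1{}^1 * v_1 = 20 * 5 = 100
S_1{}^2 * v_2 = -10 * 2 = -20
Result = 100 + -20 = 80

80


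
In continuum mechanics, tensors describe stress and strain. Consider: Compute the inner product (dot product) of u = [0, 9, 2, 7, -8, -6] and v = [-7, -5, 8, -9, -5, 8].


The inner product u . v = sum of u_i * v_i.
Term-by-term: 0 * -7, 9 * -5, 2 * 8, 7 * -9, -8 * -5, -6 * 8
Products: 0, -45, 16, -63, 40, -48
Sum = 0 + -45 + 16 + -63 + 40 + -48 = -100

-100


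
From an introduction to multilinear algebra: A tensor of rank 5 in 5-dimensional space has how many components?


The number of components of a rank-r tensor in d dimensions is d^r.
Here d = 5 and r = 5.
5^5 = 3125

3125


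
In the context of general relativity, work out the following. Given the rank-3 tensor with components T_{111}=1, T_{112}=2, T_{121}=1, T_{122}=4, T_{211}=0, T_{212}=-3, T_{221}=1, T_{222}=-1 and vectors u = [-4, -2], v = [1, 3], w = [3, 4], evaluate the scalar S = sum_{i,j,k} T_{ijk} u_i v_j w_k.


S = sum over i,j,k of T_{ijk} u_i v_j w_k. Expanding all 8 terms:
T_{111}*u_1*v_1*w_1 = 1*-4*1*3 = -12  (running total: -12)
T_{112}*u_1*v_1*w_2 = 2*-4*1*4 = -32  (running total: -44)
T_{121}*u_1*v_2*w_1 = 1*-4*3*3 = -36  (running total: -80)
T_{122}*u_1*v_2*w_2 = 4*-4*3*4 = -192  (running total: -272)
T_{211}*u_2*v_1*w_1 = 0*-2*1*3 = 0  (running total: -272)
T_{212}*u_2*v_1*w_2 = -3*-2*1*4 = 24  (running total: -248)
T_{221}*u_2*v_2*w_1 = 1*-2*3*3 = -18  (running total: -266)
T_{222}*u_2*v_2*w_2 = -1*-2*3*4 = 24  (running total: -242)
S = -242

-242


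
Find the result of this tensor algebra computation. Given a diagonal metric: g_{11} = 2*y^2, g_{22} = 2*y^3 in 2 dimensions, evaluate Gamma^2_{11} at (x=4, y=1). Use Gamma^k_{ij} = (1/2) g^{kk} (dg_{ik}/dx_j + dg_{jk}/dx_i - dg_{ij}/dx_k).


For a diagonal metric, Gamma^k_{ij} = (1/2) g^{kk} (dg_{ik}/dx_j + dg_{jk}/dx_i - dg_{ij}/dx_k).
The metric is diagonal, so g_{ab} = 0 for a != b.
At the given point: g_{11} = 2, g_{22} = 2
g^{22} = 1/2
dg_{12}/dx_1 = 0 (off-diagonal)
dg_{12}/dx_1 = 0 (off-diagonal)
dg_{11}/dx_2 = dg_{11}/dx_2 = 4
Numerator = 0 + 0 - 4 = -4
Gamma^2_{11} = -4 / (2 * 2) = -1

-1


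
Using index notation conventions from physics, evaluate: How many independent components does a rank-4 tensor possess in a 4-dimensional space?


The number of components of a rank-r tensor in d dimensions is d^r.
Here d = 4 and r = 4.
4^4 = 256

256


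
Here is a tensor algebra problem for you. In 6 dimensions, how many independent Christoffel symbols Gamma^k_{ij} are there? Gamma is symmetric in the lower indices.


Christoffel symbols Gamma^k_{ij} are symmetric in i,j, so there are d * d(d+1)/2 independent symbols.
d = 6
d(d+1)/2 = 6 * 7 / 2 = 21
Total = 6 * 21 = 126

126


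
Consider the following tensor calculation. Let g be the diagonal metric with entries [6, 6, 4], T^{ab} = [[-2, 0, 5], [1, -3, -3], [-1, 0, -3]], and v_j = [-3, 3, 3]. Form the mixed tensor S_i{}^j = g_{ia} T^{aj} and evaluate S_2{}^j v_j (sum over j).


Step 1: lower the first index. For a diagonal metric, g_{ia} T^{aj} = g_{ii} T^{ij} (no sum on i).
g_{22} = 6
S_2{}^1 = 6 * T^{21} = 6 * 1 = 6
S_2{}^2 = 6 * T^{22} = 6 * -3 = -18
S_2{}^3 = 6 * T^{23} = 6 * -3 = -18
Step 2: contract S_2{}^j with v_j.
S_2{}^1 * v_1 = 6 * -3 = -18
S_2{}^2 * v_2 = -18 * 3 = -54
S_2{}^3 * v_3 = -18 * 3 = -54
Result = -18 + -54 + -54 = -126

-126


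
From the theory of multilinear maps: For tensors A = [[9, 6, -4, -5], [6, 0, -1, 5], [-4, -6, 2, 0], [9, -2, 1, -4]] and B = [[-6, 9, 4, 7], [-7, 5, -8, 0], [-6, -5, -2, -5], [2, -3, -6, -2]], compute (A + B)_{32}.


Tensor addition is component-wise: (A + B)_{ij} = A_{ij} + B_{ij}.
A_{32} = -6
B_{32} = -5
(A + B)_{32} = -6 + -5 = -11

-11


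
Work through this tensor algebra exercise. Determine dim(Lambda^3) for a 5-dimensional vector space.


The dimension of the space of p-forms on an n-dimensional space is C(n, p).
n = 5, p = 3
C(5, 3) = 5! / (3! * 2!) = 10

10


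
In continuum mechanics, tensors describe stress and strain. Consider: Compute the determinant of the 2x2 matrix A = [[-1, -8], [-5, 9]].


For a 2x2 matrix [[a, b], [c, d]], det = a*d - b*c.
a = -1, b = -8, c = -5, d = 9
a*d = -1 * 9 = -9
b*c = -8 * -5 = 40
det = -9 - 40 = -49

-49


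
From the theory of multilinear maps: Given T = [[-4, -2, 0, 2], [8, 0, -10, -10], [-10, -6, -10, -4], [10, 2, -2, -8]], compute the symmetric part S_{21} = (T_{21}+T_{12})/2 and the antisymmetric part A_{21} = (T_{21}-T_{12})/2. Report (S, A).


T_{21} = 8
T_{12} = -2
S_{21} = (8 + -2)/2 = 6/2 = 3
A_{21} = (8 - -2)/2 = 10/2 = 5
Check: S + A = 3 + 5 = 8 = T_{21}.

(3, 5)


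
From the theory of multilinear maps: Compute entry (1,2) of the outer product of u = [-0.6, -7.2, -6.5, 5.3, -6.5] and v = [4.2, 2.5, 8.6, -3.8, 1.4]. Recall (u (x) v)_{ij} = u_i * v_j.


The outer product entry T_{ij} = u_i * v_j.
We need i=1, j=2.
u_1 = -0.6, v_2 = 2.5
T_{1,2} = -0.6 * 2.5 = -1.5

-1.5
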